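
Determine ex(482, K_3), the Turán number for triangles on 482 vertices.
ex(482, K_3) = ⌊482^2/4⌋ = 58081

Mantel (1907): a triangle-free graph on n vertices has at most ⌊n^2/4⌋ edges, with equality for the complete bipartite graph K_{⌊n/2⌋, ⌈n/2⌉}. For n = 482: ⌊482^2/4⌋ = ⌊232324/4⌋ = 58081. The extremal graph is K_{241, 241}, which has 241·241 = 58081 edges.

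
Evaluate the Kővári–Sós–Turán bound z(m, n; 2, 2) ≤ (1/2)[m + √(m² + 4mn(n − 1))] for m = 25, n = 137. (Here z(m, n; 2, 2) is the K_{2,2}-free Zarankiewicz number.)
z(25, 137; 2, 2) ≤ (1/2)[25 + √(25² + 4·25·137·136)] = (1/2)[25 + √1863825] = 695.1099

Kővári–Sós–Turán: let r_1, ..., r_25 be the row sums and z = Σ r_i the total number of 1s. Each pair of columns can share at most one row with both entries 1 (else a 2×2 all-ones block appears), so Σ_i C(r_i, 2) ≤ C(137, 2) = 9316. By convexity Σ_i C(r_i, 2) ≥ 25·C(z/25, 2) = z(z − 25)/(2·25), giving z² − 25z − 25·137·136 ≤ 0 and hence z ≤ (1/2)[25 + √(625 + 4·465800)] = (1/2)[25 + √1863825] ≈ (1/2)(25 + 1365.2198) = 695.1099.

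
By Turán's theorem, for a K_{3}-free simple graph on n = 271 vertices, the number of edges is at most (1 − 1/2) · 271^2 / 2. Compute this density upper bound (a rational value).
Turán density bound = (1/2) · 271^2/2 = 73441/4 ≈ 18360.25

Turán's theorem: ex(n, K_{r+1}) is achieved by the complete r-partite Turán graph T(n, r) with parts as balanced as possible, and is at most (1 − 1/r) · n^2/2. For r = 2, n = 271: the density bound is (1/2) · 73441/2 = 73441/4 ≈ 18360.25. The integer-valued extremum is e(T(271, 2)) = 18360, which is strictly less than the density bound 73441/4 since 2 ∤ 271 (the parts of T(271, 2) cannot all be equal).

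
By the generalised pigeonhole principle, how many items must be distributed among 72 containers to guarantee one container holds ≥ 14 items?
n = (14 − 1)·72 + 1 = 937

By the generalised pigeonhole principle, to guarantee some box contains ≥ r objects we need more than (r − 1) · k objects total. Threshold: n = (r − 1) · k + 1. With r = 14 and k = 72: n = 13 · 72 + 1 = 936 + 1 = 937. For n = 936 = 13 · 72, we can put exactly 13 objects in every box, avoiding 14 in any single one — so 937 is tight.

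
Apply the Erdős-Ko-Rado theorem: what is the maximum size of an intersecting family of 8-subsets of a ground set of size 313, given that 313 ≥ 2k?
max |F| = C(312, 7) = 53359916132952

Erdős-Ko-Rado (1961): when n ≥ 2k, max |F| = C(n−1, k−1). The bound is attained by the star {A : i ∈ A} for any fixed i ∈ [n]. Here C(313−1, 8−1) = C(312, 7) = 53359916132952.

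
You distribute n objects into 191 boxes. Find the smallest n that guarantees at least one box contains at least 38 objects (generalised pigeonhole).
n = (38 − 1)·191 + 1 = 7068

By the generalised pigeonhole principle, to guarantee some box contains ≥ r objects we need more than (r − 1) · k objects total. Threshold: n = (r − 1) · k + 1. With r = 38 and k = 191: n = 37 · 191 + 1 = 7067 + 1 = 7068. For n = 7067 = 37 · 191, we can put exactly 37 objects in every box, avoiding 38 in any single one — so 7068 is tight.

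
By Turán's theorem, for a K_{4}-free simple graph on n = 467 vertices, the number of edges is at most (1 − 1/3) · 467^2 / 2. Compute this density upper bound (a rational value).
Turán density bound = (2/3) · 467^2/2 = 218089/3 ≈ 72696.3333

Turán's theorem: ex(n, K_{r+1}) is achieved by the complete r-partite Turán graph T(n, r) with parts as balanced as possible, and is at most (1 − 1/r) · n^2/2. For r = 3, n = 467: the density bound is (2/3) · 218089/2 = 218089/3 ≈ 72696.3333. The integer-valued extremum is e(T(467, 3)) = 72696, which is strictly less than the density bound 218089/3 since 3 ∤ 467 (the parts of T(467, 3) cannot all be equal).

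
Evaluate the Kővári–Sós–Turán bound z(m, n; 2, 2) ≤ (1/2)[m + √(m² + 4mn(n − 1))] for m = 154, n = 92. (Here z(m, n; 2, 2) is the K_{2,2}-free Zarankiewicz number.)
z(154, 92; 2, 2) ≤ (1/2)[154 + √(154² + 4·154·92·91)] = (1/2)[154 + √5180868] = 1215.076

Kővári–Sós–Turán: let r_1, ..., r_154 be the row sums and z = Σ r_i the total number of 1s. Each pair of columns can share at most one row with both entries 1 (else a 2×2 all-ones block appears), so Σ_i C(r_i, 2) ≤ C(92, 2) = 4186. By convexity Σ_i C(r_i, 2) ≥ 154·C(z/154, 2) = z(z − 154)/(2·154), giving z² − 154z − 154·92·91 ≤ 0 and hence z ≤ (1/2)[154 + √(23716 + 4·1289288)] = (1/2)[154 + √5180868] ≈ (1/2)(154 + 2276.152) = 1215.076.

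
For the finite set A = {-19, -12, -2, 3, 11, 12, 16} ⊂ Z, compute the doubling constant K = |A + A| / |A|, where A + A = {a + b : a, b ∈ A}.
K = |A + A| / |A| = 27/7

Enumerate A + A = {a + b : a, b ∈ A}. With |A| = 7, there are |A|^2 = 49 ordered sum pairs; collecting distinct values, A + A = {-38, -31, -24, -21, -16, -14, -9, -8, -7, -4, -3, -1, 0, 1, 4, 6, 9, 10, 14, 15, 19, 22, 23, 24, 27, 28, 32}, so |A + A| = 27. Thus K = 27/7. For comparison, the minimum possible |A + A| over all 7-element sets is 2·7 − 1 = 13 (so min K = 13/7), attained only by arithmetic progressions.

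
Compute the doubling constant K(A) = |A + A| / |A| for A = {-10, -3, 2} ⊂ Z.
K = |A + A| / |A| = 6/3 = 2

Enumerate A + A = {a + b : a, b ∈ A}. With |A| = 3, there are |A|^2 = 9 ordered sum pairs; collecting distinct values, A + A = {-20, -13, -8, -6, -1, 4}, so |A + A| = 6. Thus K = 6/3 = 2. For comparison, the minimum possible |A + A| over all 3-element sets is 2·3 − 1 = 5 (so min K = 5/3), attained only by arithmetic progressions.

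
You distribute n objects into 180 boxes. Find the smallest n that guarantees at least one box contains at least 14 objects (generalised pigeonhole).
n = (14 − 1)·180 + 1 = 2341

By the generalised pigeonhole principle, to guarantee some box contains ≥ r objects we need more than (r − 1) · k objects total. Threshold: n = (r − 1) · k + 1. With r = 14 and k = 180: n = 13 · 180 + 1 = 2340 + 1 = 2341. For n = 2340 = 13 · 180, we can put exactly 13 objects in every box, avoiding 14 in any single one — so 2341 is tight.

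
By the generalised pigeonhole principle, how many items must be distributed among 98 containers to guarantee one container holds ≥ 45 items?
n = (45 − 1)·98 + 1 = 4313

By the generalised pigeonhole principle, to guarantee some box contains ≥ r objects we need more than (r − 1) · k objects total. Threshold: n = (r − 1) · k + 1. With r = 45 and k = 98: n = 44 · 98 + 1 = 4312 + 1 = 4313. For n = 4312 = 44 · 98, we can put exactly 44 objects in every box, avoiding 45 in any single one — so 4313 is tight.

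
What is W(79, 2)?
W(79, 2) = 79 + 1 = 80

A 2-term AP is any pair of integers, so a monochromatic 2-AP exists iff some colour is used at least twice. With 79 colours, the colouring i ↦ i on {1, ..., 79} uses each colour once, avoiding any monochromatic pair, so W(79, 2) > 79. For {1, ..., 80}, pigeonhole forces two integers of the same colour, which form a monochromatic 2-AP. Hence W(79, 2) = 80.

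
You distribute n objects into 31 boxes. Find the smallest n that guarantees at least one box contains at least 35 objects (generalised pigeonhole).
n = (35 − 1)·31 + 1 = 1055

By the generalised pigeonhole principle, to guarantee some box contains ≥ r objects we need more than (r − 1) · k objects total. Threshold: n = (r − 1) · k + 1. With r = 35 and k = 31: n = 34 · 31 + 1 = 1054 + 1 = 1055. For n = 1054 = 34 · 31, we can put exactly 34 objects in every box, avoiding 35 in any single one — so 1055 is tight.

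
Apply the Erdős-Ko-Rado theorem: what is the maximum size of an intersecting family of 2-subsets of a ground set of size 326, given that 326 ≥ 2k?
max |F| = C(325, 1) = 325

The Erdős-Ko-Rado theorem states: for n ≥ 2k, an intersecting family of k-subsets of an n-element set has size at most C(n − 1, k − 1), with equality for 'star' families {A ⊆ [n] : |A| = k, i ∈ A} (fix an element i). For n = 326, k = 2: C(325, 1) = 325.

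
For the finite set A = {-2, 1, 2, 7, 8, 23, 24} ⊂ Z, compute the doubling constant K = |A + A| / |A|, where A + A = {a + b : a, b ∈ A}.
K = |A + A| / |A| = 25/7

Enumerate A + A = {a + b : a, b ∈ A}. With |A| = 7, there are |A|^2 = 49 ordered sum pairs; collecting distinct values, A + A = {-4, -1, 0, 2, 3, 4, 5, 6, 8, 9, 10, 14, 15, 16, 21, 22, 24, 25, 26, 30, 31, 32, 46, 47, 48}, so |A + A| = 25. Thus K = 25/7. For comparison, the minimum possible |A + A| over all 7-element sets is 2·7 − 1 = 13 (so min K = 13/7), attained only by arithmetic progressions.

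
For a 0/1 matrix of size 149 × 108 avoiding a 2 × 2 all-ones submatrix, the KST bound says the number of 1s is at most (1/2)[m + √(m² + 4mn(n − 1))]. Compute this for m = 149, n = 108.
z(149, 108; 2, 2) ≤ (1/2)[149 + √(149² + 4·149·108·107)] = (1/2)[149 + √6909577] = 1388.8037

Kővári–Sós–Turán: let r_1, ..., r_149 be the row sums and z = Σ r_i the total number of 1s. Each pair of columns can share at most one row with both entries 1 (else a 2×2 all-ones block appears), so Σ_i C(r_i, 2) ≤ C(108, 2) = 5778. By convexity Σ_i C(r_i, 2) ≥ 149·C(z/149, 2) = z(z − 149)/(2·149), giving z² − 149z − 149·108·107 ≤ 0 and hence z ≤ (1/2)[149 + √(22201 + 4·1721844)] = (1/2)[149 + √6909577] ≈ (1/2)(149 + 2628.6074) = 1388.8037.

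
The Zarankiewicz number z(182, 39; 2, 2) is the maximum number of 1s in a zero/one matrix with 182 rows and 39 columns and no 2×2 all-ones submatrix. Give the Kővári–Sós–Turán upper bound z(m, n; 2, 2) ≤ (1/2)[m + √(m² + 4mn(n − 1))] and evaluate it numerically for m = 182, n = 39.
z(182, 39; 2, 2) ≤ (1/2)[182 + √(182² + 4·182·39·38)] = (1/2)[182 + √1112020] = 618.2618

Kővári–Sós–Turán: let r_1, ..., r_182 be the row sums and z = Σ r_i the total number of 1s. Each pair of columns can share at most one row with both entries 1 (else a 2×2 all-ones block appears), so Σ_i C(r_i, 2) ≤ C(39, 2) = 741. By convexity Σ_i C(r_i, 2) ≥ 182·C(z/182, 2) = z(z − 182)/(2·182), giving z² − 182z − 182·39·38 ≤ 0 and hence z ≤ (1/2)[182 + √(33124 + 4·269724)] = (1/2)[182 + √1112020] ≈ (1/2)(182 + 1054.5236) = 618.2618.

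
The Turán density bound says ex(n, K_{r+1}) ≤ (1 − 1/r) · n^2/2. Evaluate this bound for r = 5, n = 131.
Turán density bound = (4/5) · 131^2/2 = 34322/5 ≈ 6864.4

Turán's theorem: ex(n, K_{r+1}) is achieved by the complete r-partite Turán graph T(n, r) with parts as balanced as possible, and is at most (1 − 1/r) · n^2/2. For r = 5, n = 131: the density bound is (4/5) · 17161/2 = 34322/5 ≈ 6864.4. The integer-valued extremum is e(T(131, 5)) = 6864, which is strictly less than the density bound 34322/5 since 5 ∤ 131 (the parts of T(131, 5) cannot all be equal).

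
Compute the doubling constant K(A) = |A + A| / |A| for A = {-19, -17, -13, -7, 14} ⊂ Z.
K = |A + A| / |A| = 14/5

Enumerate A + A = {a + b : a, b ∈ A}. With |A| = 5, there are |A|^2 = 25 ordered sum pairs; collecting distinct values, A + A = {-38, -36, -34, -32, -30, -26, -24, -20, -14, -5, -3, 1, 7, 28}, so |A + A| = 14. Thus K = 14/5. For comparison, the minimum possible |A + A| over all 5-element sets is 2·5 − 1 = 9 (so min K = 9/5), attained only by arithmetic progressions.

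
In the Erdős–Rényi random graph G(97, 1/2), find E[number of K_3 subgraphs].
E[# K_3] = C(97, 3) · (1/2)^C(3, 2) = 147440 / 2^3 = 18430

For each 3-subset S of vertices (there are C(97, 3) = 147440 such S), let X_S = 1 if S induces a K_3 (all C(3, 2) = 3 edges present). Then P(X_S = 1) = (1/2)^3 = 1/8. By linearity of expectation, E[# K_3] = C(97, 3) · (1/2)^3 = 147440 / 8 = 18430.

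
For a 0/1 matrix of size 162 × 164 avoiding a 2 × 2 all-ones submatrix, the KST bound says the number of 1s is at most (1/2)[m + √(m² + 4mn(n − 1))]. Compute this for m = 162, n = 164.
z(162, 164; 2, 2) ≤ (1/2)[162 + √(162² + 4·162·164·163)] = (1/2)[162 + √17348580] = 2163.5813

Kővári–Sós–Turán: let r_1, ..., r_162 be the row sums and z = Σ r_i the total number of 1s. Each pair of columns can share at most one row with both entries 1 (else a 2×2 all-ones block appears), so Σ_i C(r_i, 2) ≤ C(164, 2) = 13366. By convexity Σ_i C(r_i, 2) ≥ 162·C(z/162, 2) = z(z − 162)/(2·162), giving z² − 162z − 162·164·163 ≤ 0 and hence z ≤ (1/2)[162 + √(26244 + 4·4330584)] = (1/2)[162 + √17348580] ≈ (1/2)(162 + 4165.1627) = 2163.5813.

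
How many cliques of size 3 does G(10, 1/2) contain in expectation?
E[# K_3] = C(10, 3) · (1/2)^C(3, 2) = 120 / 2^3 = 15

For each 3-subset S of vertices (there are C(10, 3) = 120 such S), let X_S = 1 if S induces a K_3 (all C(3, 2) = 3 edges present). Then P(X_S = 1) = (1/2)^3 = 1/8. By linearity of expectation, E[# K_3] = C(10, 3) · (1/2)^3 = 120 / 8 = 15.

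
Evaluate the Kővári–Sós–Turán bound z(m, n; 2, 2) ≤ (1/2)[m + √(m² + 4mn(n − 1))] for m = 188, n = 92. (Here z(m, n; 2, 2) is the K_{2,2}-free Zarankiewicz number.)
z(188, 92; 2, 2) ≤ (1/2)[188 + √(188² + 4·188·92·91)] = (1/2)[188 + √6331088] = 1352.0827

Kővári–Sós–Turán: let r_1, ..., r_188 be the row sums and z = Σ r_i the total number of 1s. Each pair of columns can share at most one row with both entries 1 (else a 2×2 all-ones block appears), so Σ_i C(r_i, 2) ≤ C(92, 2) = 4186. By convexity Σ_i C(r_i, 2) ≥ 188·C(z/188, 2) = z(z − 188)/(2·188), giving z² − 188z − 188·92·91 ≤ 0 and hence z ≤ (1/2)[188 + √(35344 + 4·1573936)] = (1/2)[188 + √6331088] ≈ (1/2)(188 + 2516.1653) = 1352.0827.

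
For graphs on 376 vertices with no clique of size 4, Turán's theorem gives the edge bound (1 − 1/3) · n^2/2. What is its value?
Turán density bound = (2/3) · 376^2/2 = 141376/3 ≈ 47125.3333

Turán's theorem: ex(n, K_{r+1}) is achieved by the complete r-partite Turán graph T(n, r) with parts as balanced as possible, and is at most (1 − 1/r) · n^2/2. For r = 3, n = 376: the density bound is (2/3) · 141376/2 = 141376/3 ≈ 47125.3333. The integer-valued extremum is e(T(376, 3)) = 47125, which is strictly less than the density bound 141376/3 since 3 ∤ 376 (the parts of T(376, 3) cannot all be equal).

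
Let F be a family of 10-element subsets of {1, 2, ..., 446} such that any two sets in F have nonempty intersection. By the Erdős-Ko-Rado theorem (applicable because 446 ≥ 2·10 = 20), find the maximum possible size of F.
max |F| = C(445, 9) = 1738270170172721185

The Erdős-Ko-Rado theorem states: for n ≥ 2k, an intersecting family of k-subsets of an n-element set has size at most C(n − 1, k − 1), with equality for 'star' families {A ⊆ [n] : |A| = k, i ∈ A} (fix an element i). For n = 446, k = 10: C(445, 9) = 1738270170172721185.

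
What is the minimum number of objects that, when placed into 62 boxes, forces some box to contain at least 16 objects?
n = (16 − 1)·62 + 1 = 931

By the generalised pigeonhole principle, to guarantee some box contains ≥ r objects we need more than (r − 1) · k objects total. Threshold: n = (r − 1) · k + 1. With r = 16 and k = 62: n = 15 · 62 + 1 = 930 + 1 = 931. For n = 930 = 15 · 62, we can put exactly 15 objects in every box, avoiding 16 in any single one — so 931 is tight.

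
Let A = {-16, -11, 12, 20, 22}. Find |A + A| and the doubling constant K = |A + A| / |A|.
K = |A + A| / |A| = 15/5 = 3

Enumerate A + A = {a + b : a, b ∈ A}. With |A| = 5, there are |A|^2 = 25 ordered sum pairs; collecting distinct values, A + A = {-32, -27, -22, -4, 1, 4, 6, 9, 11, 24, 32, 34, 40, 42, 44}, so |A + A| = 15. Thus K = 15/5 = 3. For comparison, the minimum possible |A + A| over all 5-element sets is 2·5 − 1 = 9 (so min K = 9/5), attained only by arithmetic progressions.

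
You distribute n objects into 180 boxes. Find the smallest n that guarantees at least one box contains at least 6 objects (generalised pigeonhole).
n = (6 − 1)·180 + 1 = 901

By the generalised pigeonhole principle, to guarantee some box contains ≥ r objects we need more than (r − 1) · k objects total. Threshold: n = (r − 1) · k + 1. With r = 6 and k = 180: n = 5 · 180 + 1 = 900 + 1 = 901. For n = 900 = 5 · 180, we can put exactly 5 objects in every box, avoiding 6 in any single one — so 901 is tight.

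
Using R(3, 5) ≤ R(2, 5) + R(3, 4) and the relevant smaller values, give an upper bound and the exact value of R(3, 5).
R(3, 5) ≤ R(2, 5) + R(3, 4) = 5 + 9 = 14; exact value R(3, 5) = 14.

The Erdős–Szekeres recurrence R(r, s) ≤ R(r−1, s) + R(r, s−1) applied to (r, s) = (3, 5) gives
  R(3, 5) ≤ R(2, 5) + R(3, 4) = 5 + 9 = 14.
(Recall R(2, k) = k and R is symmetric.) Here the recurrence bound is tight: a matching lower-bound construction on K_{13} shows R(3, 5) > 13, so R(3, 5) = 14 exactly.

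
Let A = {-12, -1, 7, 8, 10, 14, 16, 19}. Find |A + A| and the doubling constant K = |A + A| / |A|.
K = |A + A| / |A| = 30/8 = 15/4

Enumerate A + A = {a + b : a, b ∈ A}. With |A| = 8, there are |A|^2 = 64 ordered sum pairs; collecting distinct values, A + A = {-24, -13, -5, -4, -2, 2, 4, 6, 7, 9, 13, 14, 15, 16, 17, 18, 20, 21, 22, 23, 24, 26, 27, 28, 29, 30, 32, 33, 35, 38}, so |A + A| = 30. Thus K = 30/8 = 15/4. For comparison, the minimum possible |A + A| over all 8-element sets is 2·8 − 1 = 15 (so min K = 15/8), attained only by arithmetic progressions.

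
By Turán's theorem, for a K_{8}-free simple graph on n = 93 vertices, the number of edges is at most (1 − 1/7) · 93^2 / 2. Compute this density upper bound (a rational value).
Turán density bound = (6/7) · 93^2/2 = 25947/7 ≈ 3706.7143

Turán's theorem: ex(n, K_{r+1}) is achieved by the complete r-partite Turán graph T(n, r) with parts as balanced as possible, and is at most (1 − 1/r) · n^2/2. For r = 7, n = 93: the density bound is (6/7) · 8649/2 = 25947/7 ≈ 3706.7143. The integer-valued extremum is e(T(93, 7)) = 3706, which is strictly less than the density bound 25947/7 since 7 ∤ 93 (the parts of T(93, 7) cannot all be equal).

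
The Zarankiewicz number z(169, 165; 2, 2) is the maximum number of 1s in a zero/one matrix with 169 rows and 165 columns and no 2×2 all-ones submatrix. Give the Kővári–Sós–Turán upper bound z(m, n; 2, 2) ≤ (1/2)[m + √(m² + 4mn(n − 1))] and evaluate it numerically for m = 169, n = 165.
z(169, 165; 2, 2) ≤ (1/2)[169 + √(169² + 4·169·165·164)] = (1/2)[169 + √18321121] = 2224.6589

Kővári–Sós–Turán: let r_1, ..., r_169 be the row sums and z = Σ r_i the total number of 1s. Each pair of columns can share at most one row with both entries 1 (else a 2×2 all-ones block appears), so Σ_i C(r_i, 2) ≤ C(165, 2) = 13530. By convexity Σ_i C(r_i, 2) ≥ 169·C(z/169, 2) = z(z − 169)/(2·169), giving z² − 169z − 169·165·164 ≤ 0 and hence z ≤ (1/2)[169 + √(28561 + 4·4573140)] = (1/2)[169 + √18321121] ≈ (1/2)(169 + 4280.3179) = 2224.6589.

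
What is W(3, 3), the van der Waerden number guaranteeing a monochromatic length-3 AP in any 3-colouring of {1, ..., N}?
W(3, 3) = 27

W(3, 3) = 27. The lower bound W(3, 3) > 26 comes from an explicit good 3-colouring of [1, 26]; the upper bound W(3, 3) ≤ 27 was verified by exhaustive search over 3-colourings of [1, 27].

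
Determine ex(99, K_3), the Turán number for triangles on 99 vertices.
ex(99, K_3) = ⌊99^2/4⌋ = 2450

Mantel (1907): a triangle-free graph on n vertices has at most ⌊n^2/4⌋ edges, with equality for the complete bipartite graph K_{⌊n/2⌋, ⌈n/2⌉}. For n = 99: ⌊99^2/4⌋ = ⌊9801/4⌋ = 2450. The extremal graph is K_{49, 50}, which has 49·50 = 2450 edges.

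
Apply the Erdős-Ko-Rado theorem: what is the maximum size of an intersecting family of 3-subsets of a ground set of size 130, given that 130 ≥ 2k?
max |F| = C(129, 2) = 8256

The Erdős-Ko-Rado theorem states: for n ≥ 2k, an intersecting family of k-subsets of an n-element set has size at most C(n − 1, k − 1), with equality for 'star' families {A ⊆ [n] : |A| = k, i ∈ A} (fix an element i). For n = 130, k = 3: C(129, 2) = 8256.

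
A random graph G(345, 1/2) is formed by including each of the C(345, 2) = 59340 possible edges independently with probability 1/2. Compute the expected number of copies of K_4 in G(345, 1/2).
E[# K_4] = C(345, 4) · (1/2)^C(4, 2) = 580078170 / 2^6 = 290039085/32 = 9063721.40625

For each 4-subset S of vertices (there are C(345, 4) = 580078170 such S), let X_S = 1 if S induces a K_4 (all C(4, 2) = 6 edges present). Then P(X_S = 1) = (1/2)^6 = 1/64. By linearity of expectation, E[# K_4] = C(345, 4) · (1/2)^6 = 580078170 / 64 = 290039085/32 = 9063721.40625.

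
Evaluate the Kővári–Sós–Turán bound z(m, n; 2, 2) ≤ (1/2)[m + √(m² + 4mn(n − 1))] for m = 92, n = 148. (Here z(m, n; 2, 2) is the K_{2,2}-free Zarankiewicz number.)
z(92, 148; 2, 2) ≤ (1/2)[92 + √(92² + 4·92·148·147)] = (1/2)[92 + √8014672] = 1461.5098

Kővári–Sós–Turán: let r_1, ..., r_92 be the row sums and z = Σ r_i the total number of 1s. Each pair of columns can share at most one row with both entries 1 (else a 2×2 all-ones block appears), so Σ_i C(r_i, 2) ≤ C(148, 2) = 10878. By convexity Σ_i C(r_i, 2) ≥ 92·C(z/92, 2) = z(z − 92)/(2·92), giving z² − 92z − 92·148·147 ≤ 0 and hence z ≤ (1/2)[92 + √(8464 + 4·2001552)] = (1/2)[92 + √8014672] ≈ (1/2)(92 + 2831.0196) = 1461.5098.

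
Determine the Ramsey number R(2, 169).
R(2, 169) = 169

R(2, k) = k for all k ≥ 2: in a 2-colouring of K_k, either some edge is red (a red K_2) or all edges are blue (a blue K_k). And K_{168} coloured all-blue has no blue K_169, so R(2, 169) > 168. Hence R(2, 169) = 169.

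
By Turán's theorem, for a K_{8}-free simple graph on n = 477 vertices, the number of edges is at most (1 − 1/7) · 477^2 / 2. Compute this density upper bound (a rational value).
Turán density bound = (6/7) · 477^2/2 = 682587/7 ≈ 97512.4286

Turán's theorem: ex(n, K_{r+1}) is achieved by the complete r-partite Turán graph T(n, r) with parts as balanced as possible, and is at most (1 − 1/r) · n^2/2. For r = 7, n = 477: the density bound is (6/7) · 227529/2 = 682587/7 ≈ 97512.4286. The integer-valued extremum is e(T(477, 7)) = 97512, which is strictly less than the density bound 682587/7 since 7 ∤ 477 (the parts of T(477, 7) cannot all be equal).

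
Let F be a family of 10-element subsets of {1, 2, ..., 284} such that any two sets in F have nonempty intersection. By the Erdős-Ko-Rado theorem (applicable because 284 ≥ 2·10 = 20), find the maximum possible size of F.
max |F| = C(283, 9) = 28216777029721225

Erdős-Ko-Rado (1961): when n ≥ 2k, max |F| = C(n−1, k−1). The bound is attained by the star {A : i ∈ A} for any fixed i ∈ [n]. Here C(284−1, 10−1) = C(283, 9) = 28216777029721225.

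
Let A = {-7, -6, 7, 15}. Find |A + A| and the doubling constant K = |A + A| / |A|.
K = |A + A| / |A| = 10/4 = 5/2

Enumerate A + A = {a + b : a, b ∈ A}. With |A| = 4, there are |A|^2 = 16 ordered sum pairs; collecting distinct values, A + A = {-14, -13, -12, 0, 1, 8, 9, 14, 22, 30}, so |A + A| = 10. Thus K = 10/4 = 5/2. For comparison, the minimum possible |A + A| over all 4-element sets is 2·4 − 1 = 7 (so min K = 7/4), attained only by arithmetic progressions.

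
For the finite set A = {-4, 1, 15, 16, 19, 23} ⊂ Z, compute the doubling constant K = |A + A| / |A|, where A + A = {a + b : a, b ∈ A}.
K = |A + A| / |A| = 20/6 = 10/3

Enumerate A + A = {a + b : a, b ∈ A}. With |A| = 6, there are |A|^2 = 36 ordered sum pairs; collecting distinct values, A + A = {-8, -3, 2, 11, 12, 15, 16, 17, 19, 20, 24, 30, 31, 32, 34, 35, 38, 39, 42, 46}, so |A + A| = 20. Thus K = 20/6 = 10/3. For comparison, the minimum possible |A + A| over all 6-element sets is 2·6 − 1 = 11 (so min K = 11/6), attained only by arithmetic progressions.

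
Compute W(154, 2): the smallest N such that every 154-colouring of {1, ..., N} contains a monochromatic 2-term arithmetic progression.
W(154, 2) = 154 + 1 = 155

A 2-term AP is any pair of integers, so a monochromatic 2-AP exists iff some colour is used at least twice. With 154 colours, the colouring i ↦ i on {1, ..., 154} uses each colour once, avoiding any monochromatic pair, so W(154, 2) > 154. For {1, ..., 155}, pigeonhole forces two integers of the same colour, which form a monochromatic 2-AP. Hence W(154, 2) = 155.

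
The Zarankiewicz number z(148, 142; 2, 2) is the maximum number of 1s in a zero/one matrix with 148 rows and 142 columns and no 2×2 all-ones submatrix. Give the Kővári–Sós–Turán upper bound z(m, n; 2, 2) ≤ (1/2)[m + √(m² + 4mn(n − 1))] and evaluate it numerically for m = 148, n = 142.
z(148, 142; 2, 2) ≤ (1/2)[148 + √(148² + 4·148·142·141)] = (1/2)[148 + √11874928] = 1797.0009

Kővári–Sós–Turán: let r_1, ..., r_148 be the row sums and z = Σ r_i the total number of 1s. Each pair of columns can share at most one row with both entries 1 (else a 2×2 all-ones block appears), so Σ_i C(r_i, 2) ≤ C(142, 2) = 10011. By convexity Σ_i C(r_i, 2) ≥ 148·C(z/148, 2) = z(z − 148)/(2·148), giving z² − 148z − 148·142·141 ≤ 0 and hence z ≤ (1/2)[148 + √(21904 + 4·2963256)] = (1/2)[148 + √11874928] ≈ (1/2)(148 + 3446.0017) = 1797.0009.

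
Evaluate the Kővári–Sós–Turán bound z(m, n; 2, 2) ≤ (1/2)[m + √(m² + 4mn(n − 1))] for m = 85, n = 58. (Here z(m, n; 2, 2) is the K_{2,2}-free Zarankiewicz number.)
z(85, 58; 2, 2) ≤ (1/2)[85 + √(85² + 4·85·58·57)] = (1/2)[85 + √1131265] = 574.3047

Kővári–Sós–Turán: let r_1, ..., r_85 be the row sums and z = Σ r_i the total number of 1s. Each pair of columns can share at most one row with both entries 1 (else a 2×2 all-ones block appears), so Σ_i C(r_i, 2) ≤ C(58, 2) = 1653. By convexity Σ_i C(r_i, 2) ≥ 85·C(z/85, 2) = z(z − 85)/(2·85), giving z² − 85z − 85·58·57 ≤ 0 and hence z ≤ (1/2)[85 + √(7225 + 4·281010)] = (1/2)[85 + √1131265] ≈ (1/2)(85 + 1063.6094) = 574.3047.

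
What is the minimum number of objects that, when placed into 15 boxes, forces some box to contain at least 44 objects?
n = (44 − 1)·15 + 1 = 646

By the generalised pigeonhole principle, to guarantee some box contains ≥ r objects we need more than (r − 1) · k objects total. Threshold: n = (r − 1) · k + 1. With r = 44 and k = 15: n = 43 · 15 + 1 = 645 + 1 = 646. For n = 645 = 43 · 15, we can put exactly 43 objects in every box, avoiding 44 in any single one — so 646 is tight.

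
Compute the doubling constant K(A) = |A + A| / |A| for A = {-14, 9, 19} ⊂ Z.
K = |A + A| / |A| = 6/3 = 2

Enumerate A + A = {a + b : a, b ∈ A}. With |A| = 3, there are |A|^2 = 9 ordered sum pairs; collecting distinct values, A + A = {-28, -5, 5, 18, 28, 38}, so |A + A| = 6. Thus K = 6/3 = 2. For comparison, the minimum possible |A + A| over all 3-element sets is 2·3 − 1 = 5 (so min K = 5/3), attained only by arithmetic progressions.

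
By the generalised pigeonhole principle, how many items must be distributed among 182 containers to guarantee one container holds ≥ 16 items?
n = (16 − 1)·182 + 1 = 2731

By the generalised pigeonhole principle, to guarantee some box contains ≥ r objects we need more than (r − 1) · k objects total. Threshold: n = (r − 1) · k + 1. With r = 16 and k = 182: n = 15 · 182 + 1 = 2730 + 1 = 2731. For n = 2730 = 15 · 182, we can put exactly 15 objects in every box, avoiding 16 in any single one — so 2731 is tight.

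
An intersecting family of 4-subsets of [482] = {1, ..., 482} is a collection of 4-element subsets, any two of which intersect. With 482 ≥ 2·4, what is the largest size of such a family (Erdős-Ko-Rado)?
max |F| = C(481, 3) = 18431920

Erdős-Ko-Rado (1961): when n ≥ 2k, max |F| = C(n−1, k−1). The bound is attained by the star {A : i ∈ A} for any fixed i ∈ [n]. Here C(482−1, 4−1) = C(481, 3) = 18431920.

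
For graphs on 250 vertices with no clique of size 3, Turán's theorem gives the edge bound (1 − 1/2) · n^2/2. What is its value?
Turán density bound = (1/2) · 250^2/2 = 15625

Turán's theorem: ex(n, K_{r+1}) is achieved by the complete r-partite Turán graph T(n, r) with parts as balanced as possible, and is at most (1 − 1/r) · n^2/2. For r = 2, n = 250: the density bound is (1/2) · 62500/2 = 15625. Since 2 ∣ 250, the Turán graph T(250, 2) has parts of equal size 125, and its edge count e(T(250, 2)) = 15625 attains the density bound exactly.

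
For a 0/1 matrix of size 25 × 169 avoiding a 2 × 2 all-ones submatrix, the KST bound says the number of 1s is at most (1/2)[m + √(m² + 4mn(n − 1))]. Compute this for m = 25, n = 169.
z(25, 169; 2, 2) ≤ (1/2)[25 + √(25² + 4·25·169·168)] = (1/2)[25 + √2839825] = 855.089

Kővári–Sós–Turán: let r_1, ..., r_25 be the row sums and z = Σ r_i the total number of 1s. Each pair of columns can share at most one row with both entries 1 (else a 2×2 all-ones block appears), so Σ_i C(r_i, 2) ≤ C(169, 2) = 14196. By convexity Σ_i C(r_i, 2) ≥ 25·C(z/25, 2) = z(z − 25)/(2·25), giving z² − 25z − 25·169·168 ≤ 0 and hence z ≤ (1/2)[25 + √(625 + 4·709800)] = (1/2)[25 + √2839825] ≈ (1/2)(25 + 1685.178) = 855.089.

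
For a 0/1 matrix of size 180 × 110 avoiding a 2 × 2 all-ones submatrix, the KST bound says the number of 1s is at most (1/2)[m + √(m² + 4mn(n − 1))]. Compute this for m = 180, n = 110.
z(180, 110; 2, 2) ≤ (1/2)[180 + √(180² + 4·180·110·109)] = (1/2)[180 + √8665200] = 1561.8356

Kővári–Sós–Turán: let r_1, ..., r_180 be the row sums and z = Σ r_i the total number of 1s. Each pair of columns can share at most one row with both entries 1 (else a 2×2 all-ones block appears), so Σ_i C(r_i, 2) ≤ C(110, 2) = 5995. By convexity Σ_i C(r_i, 2) ≥ 180·C(z/180, 2) = z(z − 180)/(2·180), giving z² − 180z − 180·110·109 ≤ 0 and hence z ≤ (1/2)[180 + √(32400 + 4·2158200)] = (1/2)[180 + √8665200] ≈ (1/2)(180 + 2943.6712) = 1561.8356.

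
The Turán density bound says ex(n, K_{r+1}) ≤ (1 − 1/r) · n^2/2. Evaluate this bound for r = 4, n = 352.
Turán density bound = (3/4) · 352^2/2 = 46464

Turán's theorem: ex(n, K_{r+1}) is achieved by the complete r-partite Turán graph T(n, r) with parts as balanced as possible, and is at most (1 − 1/r) · n^2/2. For r = 4, n = 352: the density bound is (3/4) · 123904/2 = 46464. Since 4 ∣ 352, the Turán graph T(352, 4) has parts of equal size 88, and its edge count e(T(352, 4)) = 46464 attains the density bound exactly.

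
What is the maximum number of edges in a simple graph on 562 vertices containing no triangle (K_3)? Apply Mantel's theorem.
ex(562, K_3) = ⌊562^2/4⌋ = 78961

Mantel (1907): a triangle-free graph on n vertices has at most ⌊n^2/4⌋ edges, with equality for the complete bipartite graph K_{⌊n/2⌋, ⌈n/2⌉}. For n = 562: ⌊562^2/4⌋ = ⌊315844/4⌋ = 78961. The extremal graph is K_{281, 281}, which has 281·281 = 78961 edges.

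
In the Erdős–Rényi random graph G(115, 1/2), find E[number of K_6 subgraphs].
E[# K_6] = C(115, 6) · (1/2)^C(6, 2) = 2813729380 / 2^15 = 703432345/8192 ≈ 85868.206177

For each 6-subset S of vertices (there are C(115, 6) = 2813729380 such S), let X_S = 1 if S induces a K_6 (all C(6, 2) = 15 edges present). Then P(X_S = 1) = (1/2)^15 = 1/32768. By linearity of expectation, E[# K_6] = C(115, 6) · (1/2)^15 = 2813729380 / 32768 = 703432345/8192 ≈ 85868.206177.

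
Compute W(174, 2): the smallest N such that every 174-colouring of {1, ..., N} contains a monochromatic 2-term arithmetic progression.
W(174, 2) = 174 + 1 = 175

A 2-term AP is any pair of integers, so a monochromatic 2-AP exists iff some colour is used at least twice. With 174 colours, the colouring i ↦ i on {1, ..., 174} uses each colour once, avoiding any monochromatic pair, so W(174, 2) > 174. For {1, ..., 175}, pigeonhole forces two integers of the same colour, which form a monochromatic 2-AP. Hence W(174, 2) = 175.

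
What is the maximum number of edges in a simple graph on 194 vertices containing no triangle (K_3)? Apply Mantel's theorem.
ex(194, K_3) = ⌊194^2/4⌋ = 9409

Mantel (1907): a triangle-free graph on n vertices has at most ⌊n^2/4⌋ edges, with equality for the complete bipartite graph K_{⌊n/2⌋, ⌈n/2⌉}. For n = 194: ⌊194^2/4⌋ = ⌊37636/4⌋ = 9409. The extremal graph is K_{97, 97}, which has 97·97 = 9409 edges.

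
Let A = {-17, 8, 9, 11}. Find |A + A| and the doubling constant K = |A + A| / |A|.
K = |A + A| / |A| = 10/4 = 5/2

Enumerate A + A = {a + b : a, b ∈ A}. With |A| = 4, there are |A|^2 = 16 ordered sum pairs; collecting distinct values, A + A = {-34, -9, -8, -6, 16, 17, 18, 19, 20, 22}, so |A + A| = 10. Thus K = 10/4 = 5/2. For comparison, the minimum possible |A + A| over all 4-element sets is 2·4 − 1 = 7 (so min K = 7/4), attained only by arithmetic progressions.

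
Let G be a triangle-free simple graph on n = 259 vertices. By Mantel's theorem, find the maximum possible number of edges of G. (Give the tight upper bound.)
ex(259, K_3) = ⌊259^2/4⌋ = 16770

Mantel (1907): a triangle-free graph on n vertices has at most ⌊n^2/4⌋ edges, with equality for the complete bipartite graph K_{⌊n/2⌋, ⌈n/2⌉}. For n = 259: ⌊259^2/4⌋ = ⌊67081/4⌋ = 16770. The extremal graph is K_{129, 130}, which has 129·130 = 16770 edges.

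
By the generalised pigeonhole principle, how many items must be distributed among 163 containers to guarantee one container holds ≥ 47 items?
n = (47 − 1)·163 + 1 = 7499

By the generalised pigeonhole principle, to guarantee some box contains ≥ r objects we need more than (r − 1) · k objects total. Threshold: n = (r − 1) · k + 1. With r = 47 and k = 163: n = 46 · 163 + 1 = 7498 + 1 = 7499. For n = 7498 = 46 · 163, we can put exactly 46 objects in every box, avoiding 47 in any single one — so 7499 is tight.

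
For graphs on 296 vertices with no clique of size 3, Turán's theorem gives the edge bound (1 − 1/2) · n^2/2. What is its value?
Turán density bound = (1/2) · 296^2/2 = 21904

Turán's theorem: ex(n, K_{r+1}) is achieved by the complete r-partite Turán graph T(n, r) with parts as balanced as possible, and is at most (1 − 1/r) · n^2/2. For r = 2, n = 296: the density bound is (1/2) · 87616/2 = 21904. Since 2 ∣ 296, the Turán graph T(296, 2) has parts of equal size 148, and its edge count e(T(296, 2)) = 21904 attains the density bound exactly.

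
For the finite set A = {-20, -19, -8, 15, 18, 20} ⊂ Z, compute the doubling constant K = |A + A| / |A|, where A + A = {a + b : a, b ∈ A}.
K = |A + A| / |A| = 21/6 = 7/2

Enumerate A + A = {a + b : a, b ∈ A}. With |A| = 6, there are |A|^2 = 36 ordered sum pairs; collecting distinct values, A + A = {-40, -39, -38, -28, -27, -16, -5, -4, -2, -1, 0, 1, 7, 10, 12, 30, 33, 35, 36, 38, 40}, so |A + A| = 21. Thus K = 21/6 = 7/2. For comparison, the minimum possible |A + A| over all 6-element sets is 2·6 − 1 = 11 (so min K = 11/6), attained only by arithmetic progressions.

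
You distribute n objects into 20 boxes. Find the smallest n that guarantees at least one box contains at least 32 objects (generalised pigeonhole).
n = (32 − 1)·20 + 1 = 621

By the generalised pigeonhole principle, to guarantee some box contains ≥ r objects we need more than (r − 1) · k objects total. Threshold: n = (r − 1) · k + 1. With r = 32 and k = 20: n = 31 · 20 + 1 = 620 + 1 = 621. For n = 620 = 31 · 20, we can put exactly 31 objects in every box, avoiding 32 in any single one — so 621 is tight.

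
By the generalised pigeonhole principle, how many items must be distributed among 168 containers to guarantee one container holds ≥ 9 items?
n = (9 − 1)·168 + 1 = 1345

By the generalised pigeonhole principle, to guarantee some box contains ≥ r objects we need more than (r − 1) · k objects total. Threshold: n = (r − 1) · k + 1. With r = 9 and k = 168: n = 8 · 168 + 1 = 1344 + 1 = 1345. For n = 1344 = 8 · 168, we can put exactly 8 objects in every box, avoiding 9 in any single one — so 1345 is tight.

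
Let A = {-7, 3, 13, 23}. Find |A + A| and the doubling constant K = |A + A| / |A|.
K = |A + A| / |A| = 7/4

Enumerate A + A = {a + b : a, b ∈ A}. With |A| = 4, there are |A|^2 = 16 ordered sum pairs; collecting distinct values, A + A = {-14, -4, 6, 16, 26, 36, 46}, so |A + A| = 7. Thus K = 7/4. Here |A + A| = 2|A| − 1 = 7, the minimum possible — so K = 7/4 is minimal, which holds iff A is an arithmetic progression.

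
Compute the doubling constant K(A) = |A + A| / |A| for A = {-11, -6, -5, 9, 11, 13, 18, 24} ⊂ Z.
K = |A + A| / |A| = 32/8 = 4

Enumerate A + A = {a + b : a, b ∈ A}. With |A| = 8, there are |A|^2 = 64 ordered sum pairs; collecting distinct values, A + A = {-22, -17, -16, -12, -11, -10, -2, 0, 2, 3, 4, 5, 6, 7, 8, 12, 13, 18, 19, 20, 22, 24, 26, 27, 29, 31, 33, 35, 36, 37, 42, 48}, so |A + A| = 32. Thus K = 32/8 = 4. For comparison, the minimum possible |A + A| over all 8-element sets is 2·8 − 1 = 15 (so min K = 15/8), attained only by arithmetic progressions.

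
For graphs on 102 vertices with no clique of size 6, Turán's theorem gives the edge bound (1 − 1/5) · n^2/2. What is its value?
Turán density bound = (4/5) · 102^2/2 = 20808/5 ≈ 4161.6

Turán's theorem: ex(n, K_{r+1}) is achieved by the complete r-partite Turán graph T(n, r) with parts as balanced as possible, and is at most (1 − 1/r) · n^2/2. For r = 5, n = 102: the density bound is (4/5) · 10404/2 = 20808/5 ≈ 4161.6. The integer-valued extremum is e(T(102, 5)) = 4161, which is strictly less than the density bound 20808/5 since 5 ∤ 102 (the parts of T(102, 5) cannot all be equal).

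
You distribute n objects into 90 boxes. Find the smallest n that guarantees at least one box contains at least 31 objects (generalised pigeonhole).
n = (31 − 1)·90 + 1 = 2701

By the generalised pigeonhole principle, to guarantee some box contains ≥ r objects we need more than (r − 1) · k objects total. Threshold: n = (r − 1) · k + 1. With r = 31 and k = 90: n = 30 · 90 + 1 = 2700 + 1 = 2701. For n = 2700 = 30 · 90, we can put exactly 30 objects in every box, avoiding 31 in any single one — so 2701 is tight.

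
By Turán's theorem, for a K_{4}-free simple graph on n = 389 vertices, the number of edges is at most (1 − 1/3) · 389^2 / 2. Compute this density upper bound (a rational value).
Turán density bound = (2/3) · 389^2/2 = 151321/3 ≈ 50440.3333

Turán's theorem: ex(n, K_{r+1}) is achieved by the complete r-partite Turán graph T(n, r) with parts as balanced as possible, and is at most (1 − 1/r) · n^2/2. For r = 3, n = 389: the density bound is (2/3) · 151321/2 = 151321/3 ≈ 50440.3333. The integer-valued extremum is e(T(389, 3)) = 50440, which is strictly less than the density bound 151321/3 since 3 ∤ 389 (the parts of T(389, 3) cannot all be equal).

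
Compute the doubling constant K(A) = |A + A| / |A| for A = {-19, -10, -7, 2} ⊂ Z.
K = |A + A| / |A| = 9/4

Enumerate A + A = {a + b : a, b ∈ A}. With |A| = 4, there are |A|^2 = 16 ordered sum pairs; collecting distinct values, A + A = {-38, -29, -26, -20, -17, -14, -8, -5, 4}, so |A + A| = 9. Thus K = 9/4. For comparison, the minimum possible |A + A| over all 4-element sets is 2·4 − 1 = 7 (so min K = 7/4), attained only by arithmetic progressions.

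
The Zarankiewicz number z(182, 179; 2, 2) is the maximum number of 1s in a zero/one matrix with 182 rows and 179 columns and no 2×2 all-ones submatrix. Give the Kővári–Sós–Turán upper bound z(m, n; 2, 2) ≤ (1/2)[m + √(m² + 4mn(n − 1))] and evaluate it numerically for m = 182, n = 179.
z(182, 179; 2, 2) ≤ (1/2)[182 + √(182² + 4·182·179·178)] = (1/2)[182 + √23228660] = 2500.806

Kővári–Sós–Turán: let r_1, ..., r_182 be the row sums and z = Σ r_i the total number of 1s. Each pair of columns can share at most one row with both entries 1 (else a 2×2 all-ones block appears), so Σ_i C(r_i, 2) ≤ C(179, 2) = 15931. By convexity Σ_i C(r_i, 2) ≥ 182·C(z/182, 2) = z(z − 182)/(2·182), giving z² − 182z − 182·179·178 ≤ 0 and hence z ≤ (1/2)[182 + √(33124 + 4·5798884)] = (1/2)[182 + √23228660] ≈ (1/2)(182 + 4819.612) = 2500.806.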